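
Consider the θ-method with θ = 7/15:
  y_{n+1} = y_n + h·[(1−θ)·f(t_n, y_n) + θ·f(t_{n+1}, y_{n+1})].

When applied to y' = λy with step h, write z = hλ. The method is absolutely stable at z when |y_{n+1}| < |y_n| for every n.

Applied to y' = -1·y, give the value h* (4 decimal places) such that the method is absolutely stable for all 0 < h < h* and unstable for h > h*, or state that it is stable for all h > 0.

(-30.0000,0); λ=-1 ⇒ h* = (30)/1 = 30.0000.

On y'=λy, z=hλ:
  y_{n+1} = y_n + z·[8/15·y_n + 7/15·y_{n+1}] ⇒ (1 − 7/15z)y_{n+1} = (1 + 8/15z)y_n
  R(z) = (1 + 8/15z)/(1 − 7/15z).

Need |R(x)|<1, x<0.
x=-0.39: |R|=0.6701
R=−1: 1+8/15x = −1+7/15x ⇒ -1/15x=2 ⇒ x=2/(-1/15)=-30.0000
Confirm numerically:
  x=-18.160: |R|=0.91669 <1
  x=-17.824: |R|=0.91288 <1
  x=-12.301: |R|=0.82495 <1
  x=-30.531: |R|=1.00232 >1
  x=-30.354: |R|=1.00156 >1
  x=-30.352: |R|=1.00155 >1
Stable set (-30.0000, 0).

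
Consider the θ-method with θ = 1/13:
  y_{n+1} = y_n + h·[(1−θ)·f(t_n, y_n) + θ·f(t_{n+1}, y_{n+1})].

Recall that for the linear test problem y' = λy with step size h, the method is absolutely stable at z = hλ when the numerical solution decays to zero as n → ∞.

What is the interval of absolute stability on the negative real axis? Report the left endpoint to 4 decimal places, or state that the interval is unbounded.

(-2.3636, 0).

Set f=λy, z=hλ:
  y_{n+1} = y_n + z·[12/13·y_n + 1/13·y_{n+1}] ⇒ (1 − 1/13z)y_{n+1} = (1 + 12/13z)y_n
  so R(z) = (1 + 12/13z)/(1 − 1/13z).

Solve |R(x)|<1 on ℝ⁻.
x=-0.63: |R|=0.3991
R=−1: 1+12/13x = −1+1/13x ⇒ -11/13x=2 ⇒ x=2/(-11/13)=-2.3636
Confirm numerically:
  x=-1.977: |R|=0.71603 <1
  x=-1.487: |R|=0.33437 <1
  x=-1.371: |R|=0.24021 <1
  x=-1.220: |R|=0.11533 <1
  x=-2.782: |R|=1.29160 >1
  x=-2.695: |R|=1.23224 >1
  x=-2.427: |R|=1.04518 >1
Interval (-2.3636, 0).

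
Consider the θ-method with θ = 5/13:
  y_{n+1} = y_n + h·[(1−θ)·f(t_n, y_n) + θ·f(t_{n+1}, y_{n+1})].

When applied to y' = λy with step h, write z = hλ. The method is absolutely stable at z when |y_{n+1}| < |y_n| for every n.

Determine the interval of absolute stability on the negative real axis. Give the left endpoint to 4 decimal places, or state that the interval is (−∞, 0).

On y'=λy, z=hλ:
  y_{n+1} = y_n + z·[8/13·y_n + 5/13·y_{n+1}] ⇒ (1 − 5/13z)y_{n+1} = (1 + 8/13z)y_n
  R(z) = (1 + 8/13z)/(1 − 5/13z).

Find x<0 with |R(x)|<1.
x=-1.53: |R|=0.0368
R=−1: 1+8/13x = −1+5/13x ⇒ -3/13x=2 ⇒ x=2/(-3/13)=-8.6667
Confirm numerically:
  x=-5.809: |R|=0.79610 <1
  x=-5.675: |R|=0.78308 <1
  x=-4.703: |R|=0.67435 <1
  x=-4.192: |R|=0.60471 <1
  x=-9.025: |R|=1.01849 >1
  x=-8.987: |R|=1.01659 >1
  x=-8.709: |R|=1.00225 >1
Interval (-8.6667, 0).

(-8.6667, 0).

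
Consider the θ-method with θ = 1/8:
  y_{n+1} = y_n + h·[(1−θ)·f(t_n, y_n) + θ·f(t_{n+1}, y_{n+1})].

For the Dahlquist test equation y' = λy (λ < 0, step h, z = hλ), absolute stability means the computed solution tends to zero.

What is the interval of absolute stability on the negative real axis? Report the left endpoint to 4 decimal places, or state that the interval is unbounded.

Set f=λy, z=hλ:
  y_{n+1} = y_n + z·[7/8·y_n + 1/8·y_{n+1}] ⇒ (1 − 1/8z)y_{n+1} = (1 + 7/8z)y_n
  ⇒ R(z) = (1 + 7/8z)/(1 − 1/8z).

Need |R(x)|<1, x<0.
x=-0.69: |R|=0.3648
R=−1: 1+7/8x = −1+1/8x ⇒ -3/4x=2 ⇒ x=2/(-3/4)=-2.6667
Confirm numerically:
  x=-2.282: |R|=0.77553 <1
  x=-1.952: |R|=0.56913 <1
  x=-1.423: |R|=0.20811 <1
  x=-1.403: |R|=0.19366 <1
  x=-3.049: |R|=1.20762 >1
  x=-2.874: |R|=1.11440 >1
  x=-2.813: |R|=1.08120 >1
Stable set (-2.6667, 0).

(-2.6667, 0).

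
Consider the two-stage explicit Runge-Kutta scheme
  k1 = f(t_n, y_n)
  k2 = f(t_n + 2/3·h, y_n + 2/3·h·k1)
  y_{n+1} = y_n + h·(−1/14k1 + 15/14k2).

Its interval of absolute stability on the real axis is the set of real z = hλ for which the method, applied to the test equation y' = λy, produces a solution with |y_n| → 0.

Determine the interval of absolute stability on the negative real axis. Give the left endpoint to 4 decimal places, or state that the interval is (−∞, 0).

Test eqn y'=λy, z=hλ:
  k1=λy_n ⇒ h·k1=z·y_n;  k2=λ(1+2/3z)y_n ⇒ h·k2=z(1+2/3z)y_n
  y_{n+1}/y_n = 1 − 1/14z + 15/14z(1+2/3z) = 1 + z + 5/7z²
  ⇒ R(z) = 1 + z + 5/7z².

Solve |R(x)|<1 on ℝ⁻.
x=-1.14: |R|=0.7883
R=1: x+5/7x²=0 ⇒ x=−7/5=-1.4000; min R=1−1/(4·5/7)=0.6500>−1
Confirm numerically:
  x=-0.970: |R|=0.70207 <1
  x=-0.958: |R|=0.69755 <1
  x=-0.636: |R|=0.65293 <1
  x=-1.713: |R|=1.38298 >1
  x=-1.595: |R|=1.22216 >1
  x=-1.469: |R|=1.07240 >1
So |R|<1 on (-1.4000, 0).

z∈(-1.4000,0).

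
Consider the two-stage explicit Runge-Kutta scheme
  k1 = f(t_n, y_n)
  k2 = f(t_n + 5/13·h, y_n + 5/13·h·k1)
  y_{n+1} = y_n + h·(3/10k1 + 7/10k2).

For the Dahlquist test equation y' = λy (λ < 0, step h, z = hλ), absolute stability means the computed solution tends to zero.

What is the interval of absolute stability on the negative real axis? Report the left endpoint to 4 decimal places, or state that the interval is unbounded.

Test eqn y'=λy, z=hλ:
  k1=λy_n ⇒ h·k1=z·y_n;  k2=λ(1+5/13z)y_n ⇒ h·k2=z(1+5/13z)y_n
  y_{n+1}/y_n = 1 + 3/10z + 7/10z(1+5/13z) = 1 + z + 7/26z²
  ⇒ R(z) = 1 + z + 7/26z².

Solve |R(x)|<1 on ℝ⁻.
x=-1.12: |R|=0.2177
R=1: x+7/26x²=0 ⇒ x=−26/7=-3.7143; min R=1−1/(4·7/26)=0.0714>−1
Confirm numerically:
  x=-3.073: |R|=0.46943 <1
  x=-2.668: |R|=0.24844 <1
  x=-1.851: |R|=0.07144 <1
  x=-1.565: |R|=0.09441 <1
  x=-4.226: |R|=1.58221 >1
  x=-3.906: |R|=1.20161 >1
Stable set (-3.7143, 0).

z∈(-3.7143,0).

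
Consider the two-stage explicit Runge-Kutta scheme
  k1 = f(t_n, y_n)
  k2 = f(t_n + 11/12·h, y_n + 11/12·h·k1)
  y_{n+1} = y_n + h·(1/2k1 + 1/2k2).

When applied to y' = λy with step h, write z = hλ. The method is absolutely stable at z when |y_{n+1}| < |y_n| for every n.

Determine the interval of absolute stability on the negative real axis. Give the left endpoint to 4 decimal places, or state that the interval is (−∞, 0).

Test eqn y'=λy, z=hλ:
  k1=λy_n ⇒ h·k1=z·y_n;  k2=λ(1+11/12z)y_n ⇒ h·k2=z(1+11/12z)y_n
  y_{n+1}/y_n = 1 + 1/2z + 1/2z(1+11/12z) = 1 + z + 11/24z²
  so R(z) = 1 + z + 11/24z².

Boundary: |R(x)|=1, x<0.
x=-0.97: |R|=0.4612
R=1: x+11/24x²=0 ⇒ x=−24/11=-2.1818; min R=1−1/(4·11/24)=0.4545>−1
Confirm numerically:
  x=-1.943: |R|=0.78732 <1
  x=-1.765: |R|=0.66281 <1
  x=-1.275: |R|=0.47008 <1
  x=-2.486: |R|=1.34659 >1
  x=-2.320: |R|=1.14693 >1
Interval (-2.1818, 0).

(-2.1818, 0).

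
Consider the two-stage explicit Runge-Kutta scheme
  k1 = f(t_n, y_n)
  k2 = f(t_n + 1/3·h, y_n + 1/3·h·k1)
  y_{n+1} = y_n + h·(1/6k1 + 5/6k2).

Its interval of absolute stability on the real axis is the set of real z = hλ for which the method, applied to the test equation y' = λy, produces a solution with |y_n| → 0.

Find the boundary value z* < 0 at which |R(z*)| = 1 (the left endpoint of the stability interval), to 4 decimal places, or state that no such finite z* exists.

z* = -3.6000.

Test eqn y'=λy, z=hλ:
  k1=λy_n ⇒ h·k1=z·y_n;  k2=λ(1+1/3z)y_n ⇒ h·k2=z(1+1/3z)y_n
  y_{n+1}/y_n = 1 + 1/6z + 5/6z(1+1/3z) = 1 + z + 5/18z²
  ⇒ R(z) = 1 + z + 5/18z².

Find x<0 with |R(x)|<1.
x=-0.33: |R|=0.7003
R=1: x+5/18x²=0 ⇒ x=−18/5=-3.6000; min R=1−1/(4·5/18)=0.1000>−1
Confirm numerically:
  x=-3.033: |R|=0.52230 <1
  x=-2.335: |R|=0.17951 <1
  x=-2.244: |R|=0.15476 <1
  x=-1.713: |R|=0.10210 <1
  x=-3.817: |R|=1.23008 >1
  x=-3.751: |R|=1.15733 >1
So |R|<1 on (-3.6000, 0).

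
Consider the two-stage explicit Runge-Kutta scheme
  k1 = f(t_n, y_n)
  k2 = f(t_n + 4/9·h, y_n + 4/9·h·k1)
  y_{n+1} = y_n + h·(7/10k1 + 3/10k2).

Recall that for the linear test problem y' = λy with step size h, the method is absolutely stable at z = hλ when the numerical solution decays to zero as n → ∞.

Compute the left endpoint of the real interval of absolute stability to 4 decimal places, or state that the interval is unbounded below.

left endpoint -7.5000.

On y'=λy, z=hλ:
  k1=λy_n ⇒ h·k1=z·y_n;  k2=λ(1+4/9z)y_n ⇒ h·k2=z(1+4/9z)y_n
  y_{n+1}/y_n = 1 + 7/10z + 3/10z(1+4/9z) = 1 + z + 2/15z²
  R(z) = 1 + z + 2/15z².

Solve |R(x)|<1 on ℝ⁻.
x=-0.81: |R|=0.2775
R=1: x+2/15x²=0 ⇒ x=−15/2=-7.5000; min R=1−1/(4·2/15)=-0.8750>−1
Confirm numerically:
  x=-7.311: |R|=0.81576 <1
  x=-6.538: |R|=0.16139 <1
  x=-5.175: |R|=0.60425 <1
  x=-3.481: |R|=0.86535 <1
  x=-7.851: |R|=1.36743 >1
  x=-7.534: |R|=1.03415 >1
So |R|<1 on (-7.5000, 0).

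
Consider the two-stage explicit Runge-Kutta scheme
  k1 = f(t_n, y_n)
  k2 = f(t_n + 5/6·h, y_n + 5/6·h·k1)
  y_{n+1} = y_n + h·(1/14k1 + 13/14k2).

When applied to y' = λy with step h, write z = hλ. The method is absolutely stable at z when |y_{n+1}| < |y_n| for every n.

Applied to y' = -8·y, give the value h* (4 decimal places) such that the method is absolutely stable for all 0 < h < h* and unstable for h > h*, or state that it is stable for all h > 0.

(-1.2923,0); λ=-8 ⇒ h* = (84/65)/8 = 0.1615.

Set f=λy, z=hλ:
  k1=λy_n ⇒ h·k1=z·y_n;  k2=λ(1+5/6z)y_n ⇒ h·k2=z(1+5/6z)y_n
  y_{n+1}/y_n = 1 + 1/14z + 13/14z(1+5/6z) = 1 + z + 65/84z²
  so R(z) = 1 + z + 65/84z².

Need |R(x)|<1, x<0.
x=-1.17: |R|=0.8893
R=1: x+65/84x²=0 ⇒ x=−84/65=-1.2923; min R=1−1/(4·65/84)=0.6769>−1
Confirm numerically:
  x=-1.097: |R|=0.83421 <1
  x=-0.749: |R|=0.68511 <1
  x=-0.657: |R|=0.67701 <1
  x=-1.727: |R|=1.58091 >1
  x=-1.673: |R|=1.49284 >1
So |R|<1 on (-1.2923, 0).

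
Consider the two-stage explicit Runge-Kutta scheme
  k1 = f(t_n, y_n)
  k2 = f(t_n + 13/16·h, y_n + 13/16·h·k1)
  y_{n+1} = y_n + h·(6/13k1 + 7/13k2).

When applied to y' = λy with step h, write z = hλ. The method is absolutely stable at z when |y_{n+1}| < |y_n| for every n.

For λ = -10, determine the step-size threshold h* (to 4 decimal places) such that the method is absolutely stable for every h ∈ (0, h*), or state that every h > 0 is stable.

With y'=λy (z=hλ):
  k1=λy_n ⇒ h·k1=z·y_n;  k2=λ(1+13/16z)y_n ⇒ h·k2=z(1+13/16z)y_n
  y_{n+1}/y_n = 1 + 6/13z + 7/13z(1+13/16z) = 1 + z + 7/16z²
  ⇒ R(z) = 1 + z + 7/16z².

Boundary: |R(x)|=1, x<0.
x=-0.45: |R|=0.6386
R=1: x+7/16x²=0 ⇒ x=−16/7=-2.2857; min R=1−1/(4·7/16)=0.4286>−1
Confirm numerically:
  x=-2.150: |R|=0.87234 <1
  x=-1.807: |R|=0.62155 <1
  x=-1.525: |R|=0.49246 <1
  x=-1.134: |R|=0.42861 <1
  x=-2.495: |R|=1.22845 >1
  x=-2.444: |R|=1.16925 >1
So |R|<1 on (-2.2857, 0).

(-2.2857,0); λ=-10 ⇒ h* = (16/7)/10 = 0.2286.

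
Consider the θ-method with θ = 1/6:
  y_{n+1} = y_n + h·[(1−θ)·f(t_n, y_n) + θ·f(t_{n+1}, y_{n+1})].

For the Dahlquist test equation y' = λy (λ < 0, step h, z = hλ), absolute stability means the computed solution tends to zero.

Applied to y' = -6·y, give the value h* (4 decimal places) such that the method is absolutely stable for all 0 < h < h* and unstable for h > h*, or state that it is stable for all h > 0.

(-3.0000,0); λ=-6 ⇒ h* = (3)/6 = 0.5000.

Set f=λy, z=hλ:
  y_{n+1} = y_n + z·[5/6·y_n + 1/6·y_{n+1}] ⇒ (1 − 1/6z)y_{n+1} = (1 + 5/6z)y_n
  R(z) = (1 + 5/6z)/(1 − 1/6z).

Need |R(x)|<1, x<0.
x=-1.59: |R|=0.2569
R=−1: 1+5/6x = −1+1/6x ⇒ -2/3x=2 ⇒ x=2/(-2/3)=-3.0000
Confirm numerically:
  x=-2.424: |R|=0.72650 <1
  x=-1.830: |R|=0.40230 <1
  x=-1.483: |R|=0.18910 <1
  x=-3.346: |R|=1.14808 >1
  x=-3.024: |R|=1.01064 >1
Stable set (-3.0000, 0).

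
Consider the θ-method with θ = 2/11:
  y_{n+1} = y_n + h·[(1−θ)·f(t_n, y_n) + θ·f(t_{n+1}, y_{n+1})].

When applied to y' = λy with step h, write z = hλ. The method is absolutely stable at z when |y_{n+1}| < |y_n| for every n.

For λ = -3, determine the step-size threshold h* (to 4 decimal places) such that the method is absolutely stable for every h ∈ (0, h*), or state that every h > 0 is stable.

On y'=λy, z=hλ:
  y_{n+1} = y_n + z·[9/11·y_n + 2/11·y_{n+1}] ⇒ (1 − 2/11z)y_{n+1} = (1 + 9/11z)y_n
  Hence R(z) = (1 + 9/11z)/(1 − 2/11z).

Boundary: |R(x)|=1, x<0.
x=-1.55: |R|=0.2092
R=−1: 1+9/11x = −1+2/11x ⇒ -7/11x=2 ⇒ x=2/(-7/11)=-3.1429
Confirm numerically:
  x=-3.063: |R|=0.96736 <1
  x=-2.745: |R|=0.83111 <1
  x=-2.286: |R|=0.61482 <1
  x=-3.739: |R|=1.22584 >1
  x=-3.705: |R|=1.21374 >1
  x=-3.619: |R|=1.18275 >1
So |R|<1 on (-3.1429, 0).

(-3.1429,0); λ=-3 ⇒ h* = (22/7)/3 = 1.0476.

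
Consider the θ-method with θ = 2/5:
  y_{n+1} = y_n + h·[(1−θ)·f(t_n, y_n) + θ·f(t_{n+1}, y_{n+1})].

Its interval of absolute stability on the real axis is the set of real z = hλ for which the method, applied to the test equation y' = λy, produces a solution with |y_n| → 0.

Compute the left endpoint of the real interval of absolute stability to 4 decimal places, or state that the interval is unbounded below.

left endpoint -10.0000.

On y'=λy, z=hλ:
  y_{n+1} = y_n + z·[3/5·y_n + 2/5·y_{n+1}] ⇒ (1 − 2/5z)y_{n+1} = (1 + 3/5z)y_n
  R(z) = (1 + 3/5z)/(1 − 2/5z).

Solve |R(x)|<1 on ℝ⁻.
x=-0.4: |R|=0.6552
R=−1: 1+3/5x = −1+2/5x ⇒ -1/5x=2 ⇒ x=2/(-1/5)=-10.0000
Confirm numerically:
  x=-9.264: |R|=0.96872 <1
  x=-9.135: |R|=0.96283 <1
  x=-4.581: |R|=0.61736 <1
  x=-10.507: |R|=1.01949 >1
  x=-10.301: |R|=1.01176 >1
So |R|<1 on (-10.0000, 0).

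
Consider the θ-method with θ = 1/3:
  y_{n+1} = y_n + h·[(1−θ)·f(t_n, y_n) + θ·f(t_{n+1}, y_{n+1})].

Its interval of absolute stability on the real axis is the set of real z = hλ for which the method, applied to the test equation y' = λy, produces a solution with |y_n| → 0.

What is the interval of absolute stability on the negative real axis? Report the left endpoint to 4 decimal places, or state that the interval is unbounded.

Test eqn y'=λy, z=hλ:
  y_{n+1} = y_n + z·[2/3·y_n + 1/3·y_{n+1}] ⇒ (1 − 1/3z)y_{n+1} = (1 + 2/3z)y_n
  so R(z) = (1 + 2/3z)/(1 − 1/3z).

Need |R(x)|<1, x<0.
x=-0.85: |R|=0.3377
R=−1: 1+2/3x = −1+1/3x ⇒ -1/3x=2 ⇒ x=2/(-1/3)=-6.0000
Confirm numerically:
  x=-4.170: |R|=0.74477 <1
  x=-2.911: |R|=0.47741 <1
  x=-2.405: |R|=0.33488 <1
  x=-6.494: |R|=1.05203 >1
  x=-6.172: |R|=1.01875 >1
Interval (-6.0000, 0).

z∈(-6.0000,0).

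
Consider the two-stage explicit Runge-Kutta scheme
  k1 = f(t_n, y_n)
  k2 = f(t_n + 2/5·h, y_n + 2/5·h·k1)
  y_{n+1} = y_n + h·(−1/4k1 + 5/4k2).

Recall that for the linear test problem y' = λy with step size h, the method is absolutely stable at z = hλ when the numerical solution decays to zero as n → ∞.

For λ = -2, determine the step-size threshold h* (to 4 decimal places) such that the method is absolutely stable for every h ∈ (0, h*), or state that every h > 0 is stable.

(-2.0000,0); λ=-2 ⇒ h* = (2)/2 = 1.0000.

Set f=λy, z=hλ:
  k1=λy_n ⇒ h·k1=z·y_n;  k2=λ(1+2/5z)y_n ⇒ h·k2=z(1+2/5z)y_n
  y_{n+1}/y_n = 1 − 1/4z + 5/4z(1+2/5z) = 1 + z + 1/2z²
  so R(z) = 1 + z + 1/2z².

Find x<0 with |R(x)|<1.
x=-1.02: |R|=0.5002
R=1: x+1/2x²=0 ⇒ x=−2=-2.0000; min R=1−1/(4·1/2)=0.5000>−1
Confirm numerically:
  x=-1.933: |R|=0.93524 <1
  x=-1.134: |R|=0.50898 <1
  x=-0.946: |R|=0.50146 <1
  x=-2.283: |R|=1.32304 >1
  x=-2.138: |R|=1.14752 >1
Stable set (-2.0000, 0).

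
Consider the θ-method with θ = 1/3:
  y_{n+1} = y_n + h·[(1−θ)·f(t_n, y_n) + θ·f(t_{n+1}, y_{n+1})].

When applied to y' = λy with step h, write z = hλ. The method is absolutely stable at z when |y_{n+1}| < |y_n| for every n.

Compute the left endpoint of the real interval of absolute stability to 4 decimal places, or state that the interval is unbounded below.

Set f=λy, z=hλ:
  y_{n+1} = y_n + z·[2/3·y_n + 1/3·y_{n+1}] ⇒ (1 − 1/3z)y_{n+1} = (1 + 2/3z)y_n
  ⇒ R(z) = (1 + 2/3z)/(1 − 1/3z).

Solve |R(x)|<1 on ℝ⁻.
x=-1.56: |R|=0.0263
R=−1: 1+2/3x = −1+1/3x ⇒ -1/3x=2 ⇒ x=2/(-1/3)=-6.0000
Confirm numerically:
  x=-4.804: |R|=0.84675 <1
  x=-4.166: |R|=0.74407 <1
  x=-4.131: |R|=0.73790 <1
  x=-6.302: |R|=1.03247 >1
  x=-6.301: |R|=1.03236 >1
  x=-6.296: |R|=1.03184 >1
So |R|<1 on (-6.0000, 0).

left endpoint -6.0000.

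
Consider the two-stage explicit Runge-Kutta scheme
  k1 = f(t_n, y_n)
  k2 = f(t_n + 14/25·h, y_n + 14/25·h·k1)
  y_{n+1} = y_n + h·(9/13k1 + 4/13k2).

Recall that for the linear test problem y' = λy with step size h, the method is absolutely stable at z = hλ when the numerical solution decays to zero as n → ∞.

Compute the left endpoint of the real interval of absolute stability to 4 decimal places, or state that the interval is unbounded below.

On y'=λy, z=hλ:
  k1=λy_n ⇒ h·k1=z·y_n;  k2=λ(1+14/25z)y_n ⇒ h·k2=z(1+14/25z)y_n
  y_{n+1}/y_n = 1 + 9/13z + 4/13z(1+14/25z) = 1 + z + 56/325z²
  Hence R(z) = 1 + z + 56/325z².

Need |R(x)|<1, x<0.
x=-0.35: |R|=0.6711
R=1: x+56/325x²=0 ⇒ x=−325/56=-5.8036; min R=1−1/(4·56/325)=-0.4509>−1
Confirm numerically:
  x=-5.143: |R|=0.41462 <1
  x=-4.598: |R|=0.04486 <1
  x=-4.556: |R|=0.02061 <1
  x=-3.525: |R|=0.38397 <1
  x=-6.397: |R|=1.65411 >1
  x=-6.389: |R|=1.64448 >1
  x=-6.107: |R|=1.31929 >1
Interval (-5.8036, 0).

left endpoint -5.8036.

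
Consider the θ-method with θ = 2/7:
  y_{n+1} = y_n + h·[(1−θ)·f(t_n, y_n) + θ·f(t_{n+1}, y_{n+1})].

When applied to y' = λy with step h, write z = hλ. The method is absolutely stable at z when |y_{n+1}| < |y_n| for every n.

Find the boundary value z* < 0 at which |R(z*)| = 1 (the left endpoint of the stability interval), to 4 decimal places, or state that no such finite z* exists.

left endpoint -4.6667.

On y'=λy, z=hλ:
  y_{n+1} = y_n + z·[5/7·y_n + 2/7·y_{n+1}] ⇒ (1 − 2/7z)y_{n+1} = (1 + 5/7z)y_n
  so R(z) = (1 + 5/7z)/(1 − 2/7z).

Need |R(x)|<1, x<0.
x=-1.17: |R|=0.1231
R=−1: 1+5/7x = −1+2/7x ⇒ -3/7x=2 ⇒ x=2/(-3/7)=-4.6667
Confirm numerically:
  x=-4.215: |R|=0.91218 <1
  x=-4.147: |R|=0.89806 <1
  x=-2.803: |R|=0.55648 <1
  x=-2.054: |R|=0.29438 <1
  x=-5.106: |R|=1.07657 >1
  x=-4.802: |R|=1.02445 >1
Stable set (-4.6667, 0).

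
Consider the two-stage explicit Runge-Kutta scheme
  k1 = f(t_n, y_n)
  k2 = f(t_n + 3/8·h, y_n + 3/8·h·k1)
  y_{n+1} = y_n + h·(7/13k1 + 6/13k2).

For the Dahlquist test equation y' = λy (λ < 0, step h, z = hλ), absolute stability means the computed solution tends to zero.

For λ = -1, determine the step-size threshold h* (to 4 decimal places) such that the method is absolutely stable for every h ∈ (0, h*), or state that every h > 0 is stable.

(-5.7778,0); λ=-1 ⇒ h* = (52/9)/1 = 5.7778.

With y'=λy (z=hλ):
  k1=λy_n ⇒ h·k1=z·y_n;  k2=λ(1+3/8z)y_n ⇒ h·k2=z(1+3/8z)y_n
  y_{n+1}/y_n = 1 + 7/13z + 6/13z(1+3/8z) = 1 + z + 9/52z²
  so R(z) = 1 + z + 9/52z².

Need |R(x)|<1, x<0.
x=-0.86: |R|=0.2680
R=1: x+9/52x²=0 ⇒ x=−52/9=-5.7778; min R=1−1/(4·9/52)=-0.4444>−1
Confirm numerically:
  x=-5.192: |R|=0.47361 <1
  x=-3.955: |R|=0.24773 <1
  x=-3.668: |R|=0.33938 <1
  x=-6.369: |R|=1.65172 >1
  x=-6.294: |R|=1.56234 >1
  x=-6.121: |R|=1.36361 >1
So |R|<1 on (-5.7778, 0).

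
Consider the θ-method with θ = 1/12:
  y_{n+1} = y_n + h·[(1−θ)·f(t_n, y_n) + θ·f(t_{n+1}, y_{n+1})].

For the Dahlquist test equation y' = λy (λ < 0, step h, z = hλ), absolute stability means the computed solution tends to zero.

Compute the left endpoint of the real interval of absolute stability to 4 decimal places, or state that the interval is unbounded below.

z* = -2.4000.

With y'=λy (z=hλ):
  y_{n+1} = y_n + z·[11/12·y_n + 1/12·y_{n+1}] ⇒ (1 − 1/12z)y_{n+1} = (1 + 11/12z)y_n
  R(z) = (1 + 11/12z)/(1 − 1/12z).

Find x<0 with |R(x)|<1.
x=-1.8: |R|=0.5652
R=−1: 1+11/12x = −1+1/12x ⇒ -5/6x=2 ⇒ x=2/(-5/6)=-2.4000
Confirm numerically:
  x=-2.365: |R|=0.97564 <1
  x=-1.889: |R|=0.63208 <1
  x=-1.543: |R|=0.36720 <1
  x=-1.500: |R|=0.33333 <1
  x=-2.929: |R|=1.35434 >1
  x=-2.731: |R|=1.22470 >1
  x=-2.719: |R|=1.21673 >1
Stable set (-2.4000, 0).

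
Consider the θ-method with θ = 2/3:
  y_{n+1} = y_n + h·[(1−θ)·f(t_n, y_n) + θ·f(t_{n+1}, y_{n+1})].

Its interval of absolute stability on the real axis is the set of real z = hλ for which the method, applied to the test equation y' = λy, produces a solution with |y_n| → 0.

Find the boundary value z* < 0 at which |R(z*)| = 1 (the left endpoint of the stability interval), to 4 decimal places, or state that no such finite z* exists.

(−∞, 0) — no finite endpoint.

Test eqn y'=λy, z=hλ:
  y_{n+1} = y_n + z·[1/3·y_n + 2/3·y_{n+1}] ⇒ (1 − 2/3z)y_{n+1} = (1 + 1/3z)y_n
  so R(z) = (1 + 1/3z)/(1 − 2/3z).

Need |R(x)|<1, x<0.
x=-0.97: |R|=0.4109
x=-2: |R|=0.1429
x=-10: |R|=0.3043
x=-100: |R|=0.4778
θ=2/3≥1/2 ⇒ |1+1/3x|<|1−2/3x| ∀x<0 ⇒ stable on all of ℝ⁻.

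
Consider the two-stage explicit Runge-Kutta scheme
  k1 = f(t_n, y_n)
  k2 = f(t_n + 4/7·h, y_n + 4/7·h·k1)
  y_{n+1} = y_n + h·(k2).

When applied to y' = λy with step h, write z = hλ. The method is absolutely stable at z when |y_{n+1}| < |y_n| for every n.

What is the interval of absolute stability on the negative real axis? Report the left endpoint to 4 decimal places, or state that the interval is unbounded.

(-1.7500, 0).

Test eqn y'=λy, z=hλ:
  k1=λy_n ⇒ h·k1=z·y_n;  k2=λ(1+4/7z)y_n ⇒ h·k2=z(1+4/7z)y_n
  y_{n+1}/y_n = 1 + z(1+4/7z) = 1 + z + 4/7z²
  R(z) = 1 + z + 4/7z².

Boundary: |R(x)|=1, x<0.
x=-1.51: |R|=0.7929
R=1: x+4/7x²=0 ⇒ x=−7/4=-1.7500; min R=1−1/(4·4/7)=0.5625>−1
Confirm numerically:
  x=-1.605: |R|=0.86701 <1
  x=-1.530: |R|=0.80766 <1
  x=-1.269: |R|=0.65121 <1
  x=-0.918: |R|=0.56356 <1
  x=-2.336: |R|=1.78223 >1
  x=-2.019: |R|=1.31035 >1
  x=-1.897: |R|=1.15935 >1
So |R|<1 on (-1.7500, 0).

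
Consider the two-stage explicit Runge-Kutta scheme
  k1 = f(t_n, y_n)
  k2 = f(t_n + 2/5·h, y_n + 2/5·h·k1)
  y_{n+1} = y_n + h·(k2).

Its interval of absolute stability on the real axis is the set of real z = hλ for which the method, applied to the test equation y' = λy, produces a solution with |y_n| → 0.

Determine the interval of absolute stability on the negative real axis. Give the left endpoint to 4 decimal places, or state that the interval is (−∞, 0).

On y'=λy, z=hλ:
  k1=λy_n ⇒ h·k1=z·y_n;  k2=λ(1+2/5z)y_n ⇒ h·k2=z(1+2/5z)y_n
  y_{n+1}/y_n = 1 + z(1+2/5z) = 1 + z + 2/5z²
  so R(z) = 1 + z + 2/5z².

Boundary: |R(x)|=1, x<0.
x=-1.38: |R|=0.3818
R=1: x+2/5x²=0 ⇒ x=−5/2=-2.5000; min R=1−1/(4·2/5)=0.3750>−1
Confirm numerically:
  x=-2.269: |R|=0.79034 <1
  x=-2.132: |R|=0.68617 <1
  x=-1.193: |R|=0.37630 <1
  x=-2.871: |R|=1.42606 >1
  x=-2.787: |R|=1.31995 >1
Interval (-2.5000, 0).

(-2.5000, 0).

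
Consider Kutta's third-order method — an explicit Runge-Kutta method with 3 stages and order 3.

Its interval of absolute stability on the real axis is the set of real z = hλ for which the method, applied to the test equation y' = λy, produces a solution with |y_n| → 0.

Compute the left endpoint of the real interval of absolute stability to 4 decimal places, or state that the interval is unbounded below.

left endpoint -2.5127.

Set f=λy, z=hλ:
  order 3, 3-stage ⇒ R(z)=1+z+z^2/2+z^3/6
  (e.g. R(-0.36)=0.69702, |R|=0.69702)

Need |R(x)|<1, x<0.
x=-0.36: |R|=0.6970
|R(-2.85)|=1.6469 |R(-2.44)|=0.8843 |R(-2.14)|=0.4836
Bisect:
  x_lo=-3.3373 |R|=2.9634  x_hi=-0.1573 |R|=0.8544
  mid=-1.74730 |R|=0.10987 →hi
  mid=-2.54229 |R|=1.04925 →lo
  mid=-2.14480 |R|=0.48912 →hi
  mid=-2.34355 |R|=0.74265 →hi
  mid=-2.44292 |R|=0.88882 →hi
  mid=-2.49261 |R|=0.96719 →hi
  mid=-2.51745 |R|=1.00775 →lo
  mid=-2.50503 |R|=0.98736 →hi
  mid=-2.51124 |R|=0.99752 →hi
  ...
  [-2.51279,-2.51260] ⇒ x*=-2.5127
Interval (-2.5127, 0).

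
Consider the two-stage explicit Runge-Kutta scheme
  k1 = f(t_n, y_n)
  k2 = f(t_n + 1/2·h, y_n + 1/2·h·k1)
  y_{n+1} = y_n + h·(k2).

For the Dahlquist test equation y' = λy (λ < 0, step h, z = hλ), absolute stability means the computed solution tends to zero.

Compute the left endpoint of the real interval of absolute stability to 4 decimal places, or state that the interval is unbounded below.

left endpoint -2.0000.

Set f=λy, z=hλ:
  k1=λy_n ⇒ h·k1=z·y_n;  k2=λ(1+1/2z)y_n ⇒ h·k2=z(1+1/2z)y_n
  y_{n+1}/y_n = 1 + z(1+1/2z) = 1 + z + 1/2z²
  ⇒ R(z) = 1 + z + 1/2z².

Need |R(x)|<1, x<0.
x=-1.32: |R|=0.5512
R=1: x+1/2x²=0 ⇒ x=−2=-2.0000; min R=1−1/(4·1/2)=0.5000>−1
Confirm numerically:
  x=-1.627: |R|=0.69656 <1
  x=-1.362: |R|=0.56552 <1
  x=-0.995: |R|=0.50001 <1
  x=-0.924: |R|=0.50289 <1
  x=-2.363: |R|=1.42888 >1
  x=-2.348: |R|=1.40855 >1
  x=-2.161: |R|=1.17396 >1
So |R|<1 on (-2.0000, 0).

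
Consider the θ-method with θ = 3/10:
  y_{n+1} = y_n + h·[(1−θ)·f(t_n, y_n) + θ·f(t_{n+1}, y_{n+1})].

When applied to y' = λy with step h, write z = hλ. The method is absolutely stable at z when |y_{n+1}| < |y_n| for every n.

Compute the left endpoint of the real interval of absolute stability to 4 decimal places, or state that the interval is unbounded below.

Set f=λy, z=hλ:
  y_{n+1} = y_n + z·[7/10·y_n + 3/10·y_{n+1}] ⇒ (1 − 3/10z)y_{n+1} = (1 + 7/10z)y_n
  Hence R(z) = (1 + 7/10z)/(1 − 3/10z).

Boundary: |R(x)|=1, x<0.
x=-1.41: |R|=0.0091
R=−1: 1+7/10x = −1+3/10x ⇒ -2/5x=2 ⇒ x=2/(-2/5)=-5.0000
Confirm numerically:
  x=-4.752: |R|=0.95910 <1
  x=-4.604: |R|=0.93348 <1
  x=-4.413: |R|=0.89896 <1
  x=-4.171: |R|=0.85271 <1
  x=-5.469: |R|=1.07104 >1
  x=-5.351: |R|=1.05389 >1
  x=-5.201: |R|=1.03140 >1
Stable set (-5.0000, 0).

z* = -5.0000.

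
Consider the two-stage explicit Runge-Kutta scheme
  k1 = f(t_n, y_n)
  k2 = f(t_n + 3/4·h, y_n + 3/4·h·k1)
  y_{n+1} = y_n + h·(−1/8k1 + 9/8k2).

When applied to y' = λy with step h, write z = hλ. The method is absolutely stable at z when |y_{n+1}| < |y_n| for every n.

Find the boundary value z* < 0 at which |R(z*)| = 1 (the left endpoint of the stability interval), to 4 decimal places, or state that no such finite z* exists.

z* = -1.1852.

On y'=λy, z=hλ:
  k1=λy_n ⇒ h·k1=z·y_n;  k2=λ(1+3/4z)y_n ⇒ h·k2=z(1+3/4z)y_n
  y_{n+1}/y_n = 1 − 1/8z + 9/8z(1+3/4z) = 1 + z + 27/32z²
  so R(z) = 1 + z + 27/32z².

Solve |R(x)|<1 on ℝ⁻.
x=-0.73: |R|=0.7196
R=1: x+27/32x²=0 ⇒ x=−32/27=-1.1852; min R=1−1/(4·27/32)=0.7037>−1
Confirm numerically:
  x=-1.054: |R|=0.88334 <1
  x=-0.578: |R|=0.70388 <1
  x=-0.532: |R|=0.70680 <1
  x=-1.388: |R|=1.23752 >1
  x=-1.264: |R|=1.08406 >1
So |R|<1 on (-1.1852, 0).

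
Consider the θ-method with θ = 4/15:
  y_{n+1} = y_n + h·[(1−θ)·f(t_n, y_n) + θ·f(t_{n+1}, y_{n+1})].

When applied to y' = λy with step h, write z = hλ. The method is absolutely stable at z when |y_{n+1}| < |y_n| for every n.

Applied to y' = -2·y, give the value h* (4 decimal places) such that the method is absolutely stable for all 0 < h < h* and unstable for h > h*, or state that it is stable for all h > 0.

Set f=λy, z=hλ:
  y_{n+1} = y_n + z·[11/15·y_n + 4/15·y_{n+1}] ⇒ (1 − 4/15z)y_{n+1} = (1 + 11/15z)y_n
  Hence R(z) = (1 + 11/15z)/(1 − 4/15z).

Solve |R(x)|<1 on ℝ⁻.
x=-0.94: |R|=0.2484
R=−1: 1+11/15x = −1+4/15x ⇒ -7/15x=2 ⇒ x=2/(-7/15)=-4.2857
Confirm numerically:
  x=-2.942: |R|=0.64861 <1
  x=-2.615: |R|=0.54065 <1
  x=-1.860: |R|=0.24332 <1
  x=-4.502: |R|=1.04587 >1
  x=-4.468: |R|=1.03882 >1
So |R|<1 on (-4.2857, 0).

(-4.2857,0); λ=-2 ⇒ h* = (30/7)/2 = 2.1429.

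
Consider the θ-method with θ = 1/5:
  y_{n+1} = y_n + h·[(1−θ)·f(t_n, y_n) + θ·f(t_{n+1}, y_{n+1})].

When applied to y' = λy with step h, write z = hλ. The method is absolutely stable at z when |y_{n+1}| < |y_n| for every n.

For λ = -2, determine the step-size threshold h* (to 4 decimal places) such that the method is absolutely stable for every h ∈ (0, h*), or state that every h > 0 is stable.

With y'=λy (z=hλ):
  y_{n+1} = y_n + z·[4/5·y_n + 1/5·y_{n+1}] ⇒ (1 − 1/5z)y_{n+1} = (1 + 4/5z)y_n
  Hence R(z) = (1 + 4/5z)/(1 − 1/5z).

Boundary: |R(x)|=1, x<0.
x=-1.59: |R|=0.2064
R=−1: 1+4/5x = −1+1/5x ⇒ -3/5x=2 ⇒ x=2/(-3/5)=-3.3333
Confirm numerically:
  x=-2.541: |R|=0.68479 <1
  x=-2.457: |R|=0.64745 <1
  x=-1.684: |R|=0.25972 <1
  x=-1.336: |R|=0.05429 <1
  x=-3.872: |R|=1.18215 >1
  x=-3.668: |R|=1.11583 >1
  x=-3.666: |R|=1.11516 >1
So |R|<1 on (-3.3333, 0).

(-3.3333,0); λ=-2 ⇒ h* = (10/3)/2 = 1.6667.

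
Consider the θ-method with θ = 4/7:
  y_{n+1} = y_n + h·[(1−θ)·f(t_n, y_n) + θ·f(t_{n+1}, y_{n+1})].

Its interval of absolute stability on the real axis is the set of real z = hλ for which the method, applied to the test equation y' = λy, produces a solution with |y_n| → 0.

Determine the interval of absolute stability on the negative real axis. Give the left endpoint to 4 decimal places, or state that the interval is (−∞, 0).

Test eqn y'=λy, z=hλ:
  y_{n+1} = y_n + z·[3/7·y_n + 4/7·y_{n+1}] ⇒ (1 − 4/7z)y_{n+1} = (1 + 3/7z)y_n
  ⇒ R(z) = (1 + 3/7z)/(1 − 4/7z).

Need |R(x)|<1, x<0.
x=-0.38: |R|=0.6878
x=-2: |R|=0.0667
x=-10: |R|=0.4894
x=-100: |R|=0.7199
θ=4/7≥1/2 ⇒ |1+3/7x|<|1−4/7x| ∀x<0 ⇒ interval (−∞,0).

(−∞, 0) — no finite endpoint.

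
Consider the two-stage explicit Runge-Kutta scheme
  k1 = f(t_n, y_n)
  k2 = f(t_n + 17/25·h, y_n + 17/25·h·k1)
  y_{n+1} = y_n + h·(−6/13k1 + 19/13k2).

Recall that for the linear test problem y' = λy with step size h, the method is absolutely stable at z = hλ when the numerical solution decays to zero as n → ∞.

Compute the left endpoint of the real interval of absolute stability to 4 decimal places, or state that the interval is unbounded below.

Test eqn y'=λy, z=hλ:
  k1=λy_n ⇒ h·k1=z·y_n;  k2=λ(1+17/25z)y_n ⇒ h·k2=z(1+17/25z)y_n
  y_{n+1}/y_n = 1 − 6/13z + 19/13z(1+17/25z) = 1 + z + 323/325z²
  R(z) = 1 + z + 323/325z².

Need |R(x)|<1, x<0.
x=-1.25: |R|=1.3029
R=1: x+323/325x²=0 ⇒ x=−325/323=-1.0062; min R=1−1/(4·323/325)=0.7485>−1
Confirm numerically:
  x=-0.949: |R|=0.94606 <1
  x=-0.829: |R|=0.85401 <1
  x=-0.805: |R|=0.83904 <1
  x=-0.757: |R|=0.81252 <1
  x=-1.574: |R|=1.88823 >1
  x=-1.333: |R|=1.43295 >1
Interval (-1.0062, 0).

left endpoint -1.0062.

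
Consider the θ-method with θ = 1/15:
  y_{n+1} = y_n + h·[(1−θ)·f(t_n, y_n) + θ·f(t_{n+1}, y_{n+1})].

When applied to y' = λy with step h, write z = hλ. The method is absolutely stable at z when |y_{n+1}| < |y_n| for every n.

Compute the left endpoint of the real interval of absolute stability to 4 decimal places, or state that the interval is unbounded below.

Test eqn y'=λy, z=hλ:
  y_{n+1} = y_n + z·[14/15·y_n + 1/15·y_{n+1}] ⇒ (1 − 1/15z)y_{n+1} = (1 + 14/15z)y_n
  so R(z) = (1 + 14/15z)/(1 − 1/15z).

Need |R(x)|<1, x<0.
x=-1.67: |R|=0.5027
R=−1: 1+14/15x = −1+1/15x ⇒ -13/15x=2 ⇒ x=2/(-13/15)=-2.3077
Confirm numerically:
  x=-2.065: |R|=0.81512 <1
  x=-1.653: |R|=0.48892 <1
  x=-1.391: |R|=0.27295 <1
  x=-2.663: |R|=1.26151 >1
  x=-2.623: |R|=1.23259 >1
  x=-2.512: |R|=1.15167 >1
Interval (-2.3077, 0).

left endpoint -2.3077.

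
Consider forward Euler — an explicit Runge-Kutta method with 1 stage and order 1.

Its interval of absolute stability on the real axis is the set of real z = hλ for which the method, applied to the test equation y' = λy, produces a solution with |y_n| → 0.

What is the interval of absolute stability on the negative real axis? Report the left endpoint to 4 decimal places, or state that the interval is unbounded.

On y'=λy, z=hλ:
  order 1, 1-stage ⇒ R(z)=1+z
  (e.g. R(-1.68)=-0.68000, |R|=0.68000)

Solve |R(x)|<1 on ℝ⁻.
x=-1.68: |R|=0.6800
|R(-2.37)|=1.3700 |R(-1.23)|=0.2300 |R(-0.84)|=0.1600
Bisect:
  x_lo=-2.7222 |R|=1.7222  x_hi=-0.1207 |R|=0.8793
  mid=-1.42146 |R|=0.42146 →hi
  mid=-2.07185 |R|=1.07185 →lo
  mid=-1.74665 |R|=0.74665 →hi
  mid=-1.90925 |R|=0.90925 →hi
  mid=-1.99055 |R|=0.99055 →hi
  mid=-2.03120 |R|=1.03120 →lo
  mid=-2.01087 |R|=1.01087 →lo
  mid=-2.00071 |R|=1.00071 →lo
  mid=-1.99563 |R|=0.99563 →hi
  ...
  [-2.00008,-1.99992] ⇒ x*=-2.0000
Stable set (-2.0000, 0).

z∈(-2.0000,0).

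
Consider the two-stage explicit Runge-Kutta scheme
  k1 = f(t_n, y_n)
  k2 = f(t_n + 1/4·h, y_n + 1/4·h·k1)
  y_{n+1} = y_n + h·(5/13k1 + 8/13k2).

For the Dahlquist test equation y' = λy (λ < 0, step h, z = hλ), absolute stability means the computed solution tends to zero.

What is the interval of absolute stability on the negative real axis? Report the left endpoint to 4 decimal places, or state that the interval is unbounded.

Set f=λy, z=hλ:
  k1=λy_n ⇒ h·k1=z·y_n;  k2=λ(1+1/4z)y_n ⇒ h·k2=z(1+1/4z)y_n
  y_{n+1}/y_n = 1 + 5/13z + 8/13z(1+1/4z) = 1 + z + 2/13z²
  Hence R(z) = 1 + z + 2/13z².

Boundary: |R(x)|=1, x<0.
x=-0.63: |R|=0.4311
R=1: x+2/13x²=0 ⇒ x=−13/2=-6.5000; min R=1−1/(4·2/13)=-0.6250>−1
Confirm numerically:
  x=-6.113: |R|=0.63604 <1
  x=-5.818: |R|=0.38956 <1
  x=-3.265: |R|=0.62497 <1
  x=-6.976: |R|=1.51086 >1
  x=-6.711: |R|=1.21785 >1
  x=-6.680: |R|=1.18498 >1
Interval (-6.5000, 0).

z∈(-6.5000,0).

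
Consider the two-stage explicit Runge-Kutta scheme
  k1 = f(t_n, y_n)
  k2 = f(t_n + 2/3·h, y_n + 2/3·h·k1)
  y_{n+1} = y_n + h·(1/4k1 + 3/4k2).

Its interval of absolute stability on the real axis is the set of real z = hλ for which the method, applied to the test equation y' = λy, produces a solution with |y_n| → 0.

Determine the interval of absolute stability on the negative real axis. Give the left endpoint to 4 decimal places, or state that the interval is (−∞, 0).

(-2.0000, 0).

Test eqn y'=λy, z=hλ:
  k1=λy_n ⇒ h·k1=z·y_n;  k2=λ(1+2/3z)y_n ⇒ h·k2=z(1+2/3z)y_n
  y_{n+1}/y_n = 1 + 1/4z + 3/4z(1+2/3z) = 1 + z + 1/2z²
  ⇒ R(z) = 1 + z + 1/2z².

Need |R(x)|<1, x<0.
x=-1.74: |R|=0.7738
R=1: x+1/2x²=0 ⇒ x=−2=-2.0000; min R=1−1/(4·1/2)=0.5000>−1
Confirm numerically:
  x=-1.848: |R|=0.85955 <1
  x=-1.402: |R|=0.58080 <1
  x=-1.040: |R|=0.50080 <1
  x=-2.400: |R|=1.48000 >1
  x=-2.210: |R|=1.23205 >1
  x=-2.190: |R|=1.20805 >1
So |R|<1 on (-2.0000, 0).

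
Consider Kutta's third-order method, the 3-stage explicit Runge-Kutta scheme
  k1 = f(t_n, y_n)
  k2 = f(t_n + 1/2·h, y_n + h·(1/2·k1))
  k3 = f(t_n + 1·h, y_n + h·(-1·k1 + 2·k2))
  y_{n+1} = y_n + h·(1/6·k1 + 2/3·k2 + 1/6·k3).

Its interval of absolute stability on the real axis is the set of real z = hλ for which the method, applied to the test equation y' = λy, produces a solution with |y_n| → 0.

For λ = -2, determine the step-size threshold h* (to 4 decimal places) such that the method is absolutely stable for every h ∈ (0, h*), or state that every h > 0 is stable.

(-2.5127,0); λ=-2 ⇒ h* = 1.2564.

Test eqn y'=λy, z=hλ:
  order 3, 3-stage ⇒ R(z)=1+z+z^2/2+z^3/6
  (e.g. R(-0.87)=0.39870, |R|=0.39870)

Need |R(x)|<1, x<0.
x=-0.87: |R|=0.3987
|R(-1.88)|=0.2202 |R(-1.33)|=0.1623 |R(-0.72)|=0.4770
Bisect:
  x_lo=-3.3223 |R|=2.9152  x_hi=-0.2957 |R|=0.7437
  mid=-1.80901 |R|=0.15942 →hi
  mid=-2.56566 |R|=1.08915 →lo
  mid=-2.18734 |R|=0.53931 →hi
  mid=-2.37650 |R|=0.78960 →hi
  mid=-2.47108 |R|=0.93279 →hi
  mid=-2.51837 |R|=1.00927 →lo
  mid=-2.49472 |R|=0.97061 →hi
  mid=-2.50655 |R|=0.98984 →hi
  mid=-2.51246 |R|=0.99953 →hi
  mid=-2.51541 |R|=1.00439 →lo
  ...
  [-2.51283,-2.51264] ⇒ x*=-2.5127
So |R|<1 on (-2.5127, 0).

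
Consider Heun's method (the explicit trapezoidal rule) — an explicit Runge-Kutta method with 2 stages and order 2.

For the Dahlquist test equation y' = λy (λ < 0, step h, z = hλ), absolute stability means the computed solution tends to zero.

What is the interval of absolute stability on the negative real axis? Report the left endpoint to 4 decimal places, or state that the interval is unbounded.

(-2.0000, 0).

Set f=λy, z=hλ:
  order 2, 2-stage ⇒ R(z)=1+z+z^2/2
  (e.g. R(-1.59)=0.67405, |R|=0.67405)

Boundary: |R(x)|=1, x<0.
x=-1.59: |R|=0.6741
|R(-2.1)|=1.1050 |R(-0.96)|=0.5008 |R(-0.74)|=0.5338
Bisect:
  x_lo=-2.8637 |R|=2.2366  x_hi=-0.2130 |R|=0.8096
  mid=-1.53835 |R|=0.64491 →hi
  mid=-2.20101 |R|=1.22121 →lo
  mid=-1.86968 |R|=0.87817 →hi
  mid=-2.03534 |R|=1.03597 →lo
  mid=-1.95251 |R|=0.95364 →hi
  mid=-1.99393 |R|=0.99395 →hi
  mid=-2.01464 |R|=1.01474 →lo
  ...
  [-2.00008,-1.99991] ⇒ x*=-2.0000
So |R|<1 on (-2.0000, 0).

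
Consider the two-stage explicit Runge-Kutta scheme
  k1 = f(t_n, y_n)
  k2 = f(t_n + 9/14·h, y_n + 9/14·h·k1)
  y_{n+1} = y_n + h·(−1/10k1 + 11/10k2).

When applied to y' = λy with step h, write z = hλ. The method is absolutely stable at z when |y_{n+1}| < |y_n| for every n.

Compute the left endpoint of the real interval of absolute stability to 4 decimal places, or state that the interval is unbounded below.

With y'=λy (z=hλ):
  k1=λy_n ⇒ h·k1=z·y_n;  k2=λ(1+9/14z)y_n ⇒ h·k2=z(1+9/14z)y_n
  y_{n+1}/y_n = 1 − 1/10z + 11/10z(1+9/14z) = 1 + z + 99/140z²
  so R(z) = 1 + z + 99/140z².

Boundary: |R(x)|=1, x<0.
x=-1.43: |R|=1.0160
R=1: x+99/140x²=0 ⇒ x=−140/99=-1.4141; min R=1−1/(4·99/140)=0.6465>−1
Confirm numerically:
  x=-0.969: |R|=0.69498 <1
  x=-0.786: |R|=0.65087 <1
  x=-0.581: |R|=0.65770 <1
  x=-1.975: |R|=1.78330 >1
  x=-1.839: |R|=1.55250 >1
  x=-1.522: |R|=1.11609 >1
Interval (-1.4141, 0).

z* = -1.4141.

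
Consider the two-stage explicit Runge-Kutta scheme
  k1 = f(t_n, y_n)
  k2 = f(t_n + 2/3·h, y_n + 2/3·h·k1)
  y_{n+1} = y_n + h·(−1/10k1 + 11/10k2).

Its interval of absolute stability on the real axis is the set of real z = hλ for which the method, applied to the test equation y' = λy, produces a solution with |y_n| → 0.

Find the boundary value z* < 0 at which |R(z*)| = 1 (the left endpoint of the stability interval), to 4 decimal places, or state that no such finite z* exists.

With y'=λy (z=hλ):
  k1=λy_n ⇒ h·k1=z·y_n;  k2=λ(1+2/3z)y_n ⇒ h·k2=z(1+2/3z)y_n
  y_{n+1}/y_n = 1 − 1/10z + 11/10z(1+2/3z) = 1 + z + 11/15z²
  ⇒ R(z) = 1 + z + 11/15z².

Boundary: |R(x)|=1, x<0.
x=-0.98: |R|=0.7243
R=1: x+11/15x²=0 ⇒ x=−15/11=-1.3636; min R=1−1/(4·11/15)=0.6591>−1
Confirm numerically:
  x=-0.924: |R|=0.70210 <1
  x=-0.879: |R|=0.68760 <1
  x=-0.851: |R|=0.68008 <1
  x=-0.748: |R|=0.66230 <1
  x=-1.601: |R|=1.27868 >1
  x=-1.536: |R|=1.19415 >1
Interval (-1.3636, 0).

left endpoint -1.3636.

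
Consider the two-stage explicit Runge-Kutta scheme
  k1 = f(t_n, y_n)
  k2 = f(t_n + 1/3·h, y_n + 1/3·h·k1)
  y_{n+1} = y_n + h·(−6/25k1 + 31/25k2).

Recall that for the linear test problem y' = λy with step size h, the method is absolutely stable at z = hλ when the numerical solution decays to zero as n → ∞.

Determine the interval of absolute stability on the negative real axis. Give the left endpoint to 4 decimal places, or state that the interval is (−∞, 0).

(-2.4194, 0).

On y'=λy, z=hλ:
  k1=λy_n ⇒ h·k1=z·y_n;  k2=λ(1+1/3z)y_n ⇒ h·k2=z(1+1/3z)y_n
  y_{n+1}/y_n = 1 − 6/25z + 31/25z(1+1/3z) = 1 + z + 31/75z²
  Hence R(z) = 1 + z + 31/75z².

Need |R(x)|<1, x<0.
x=-1.61: |R|=0.4614
R=1: x+31/75x²=0 ⇒ x=−75/31=-2.4194; min R=1−1/(4·31/75)=0.3952>−1
Confirm numerically:
  x=-2.325: |R|=0.90933 <1
  x=-2.007: |R|=0.65793 <1
  x=-1.996: |R|=0.65073 <1
  x=-1.055: |R|=0.40505 <1
  x=-2.964: |R|=1.66726 >1
  x=-2.442: |R|=1.02286 >1
Interval (-2.4194, 0).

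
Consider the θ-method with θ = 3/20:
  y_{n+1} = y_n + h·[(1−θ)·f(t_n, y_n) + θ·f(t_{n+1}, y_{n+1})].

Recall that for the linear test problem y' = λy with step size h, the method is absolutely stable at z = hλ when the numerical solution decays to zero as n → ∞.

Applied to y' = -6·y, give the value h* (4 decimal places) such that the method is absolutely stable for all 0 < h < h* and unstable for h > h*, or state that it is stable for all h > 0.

Set f=λy, z=hλ:
  y_{n+1} = y_n + z·[17/20·y_n + 3/20·y_{n+1}] ⇒ (1 − 3/20z)y_{n+1} = (1 + 17/20z)y_n
  so R(z) = (1 + 17/20z)/(1 − 3/20z).

Need |R(x)|<1, x<0.
x=-1.64: |R|=0.3162
R=−1: 1+17/20x = −1+3/20x ⇒ -7/10x=2 ⇒ x=2/(-7/10)=-2.8571
Confirm numerically:
  x=-2.628: |R|=0.88495 <1
  x=-2.480: |R|=0.80758 <1
  x=-1.480: |R|=0.21113 <1
  x=-3.278: |R|=1.19749 >1
  x=-3.125: |R|=1.12766 >1
Stable set (-2.8571, 0).

(-2.8571,0); λ=-6 ⇒ h* = (20/7)/6 = 0.4762.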